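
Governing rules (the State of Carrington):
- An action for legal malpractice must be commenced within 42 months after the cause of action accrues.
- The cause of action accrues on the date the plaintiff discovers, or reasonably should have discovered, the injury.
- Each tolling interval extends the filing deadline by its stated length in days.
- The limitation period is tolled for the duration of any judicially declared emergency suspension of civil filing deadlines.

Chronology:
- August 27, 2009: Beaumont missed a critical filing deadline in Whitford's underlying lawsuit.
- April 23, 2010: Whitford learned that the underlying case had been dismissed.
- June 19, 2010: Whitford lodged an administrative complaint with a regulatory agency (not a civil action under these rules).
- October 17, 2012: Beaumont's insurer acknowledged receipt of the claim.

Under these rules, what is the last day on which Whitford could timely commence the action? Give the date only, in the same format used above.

October 23, 2013

Under the discovery rule, the claim accrued on April 23, 2010, when Whitford discovered the injury — not on the August 27, 2009 date of the underlying act.
42 months from April 23, 2010 is October 23, 2013.
None of the other events listed affects the running of the period under the stated rules.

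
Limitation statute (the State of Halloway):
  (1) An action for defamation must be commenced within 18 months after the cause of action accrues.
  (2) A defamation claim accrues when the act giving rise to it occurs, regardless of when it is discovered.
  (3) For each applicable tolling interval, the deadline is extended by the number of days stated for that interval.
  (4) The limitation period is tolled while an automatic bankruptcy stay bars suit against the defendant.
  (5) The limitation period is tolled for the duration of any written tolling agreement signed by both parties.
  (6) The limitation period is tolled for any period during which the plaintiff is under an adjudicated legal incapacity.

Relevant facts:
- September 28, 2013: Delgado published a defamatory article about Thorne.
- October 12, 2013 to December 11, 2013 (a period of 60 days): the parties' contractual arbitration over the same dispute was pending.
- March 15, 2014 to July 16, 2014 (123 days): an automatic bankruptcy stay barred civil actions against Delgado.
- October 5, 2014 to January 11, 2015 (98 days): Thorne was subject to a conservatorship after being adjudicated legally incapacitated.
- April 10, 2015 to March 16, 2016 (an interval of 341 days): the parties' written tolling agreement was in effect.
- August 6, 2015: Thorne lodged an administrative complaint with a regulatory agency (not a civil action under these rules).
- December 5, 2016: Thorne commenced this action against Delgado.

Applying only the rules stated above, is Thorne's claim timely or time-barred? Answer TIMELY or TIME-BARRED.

TIME-BARRED

The cause of action accrued on September 28, 2013, the date of the act.
18 months from September 28, 2013 is March 28, 2015.
The automatic bankruptcy stay from March 15, 2014 to July 16, 2014 tolled the period for 123 days, extending the deadline to July 29, 2015.
The period was tolled for 98 days by the plaintiff's legal incapacity (October 5, 2014 to January 11, 2015), pushing the deadline to November 4, 2015.
The written tolling agreement from April 10, 2015 to March 16, 2016 tolled the period for 341 days, extending the deadline to October 10, 2016.
No stated provision tolls the period for a pending arbitration, so the interval from October 12, 2013 to December 11, 2013 has no effect on the deadline.
None of the other events listed affects the running of the period under the stated rules.
Filing on December 5, 2016 missed the October 10, 2016 deadline — the action is time-barred.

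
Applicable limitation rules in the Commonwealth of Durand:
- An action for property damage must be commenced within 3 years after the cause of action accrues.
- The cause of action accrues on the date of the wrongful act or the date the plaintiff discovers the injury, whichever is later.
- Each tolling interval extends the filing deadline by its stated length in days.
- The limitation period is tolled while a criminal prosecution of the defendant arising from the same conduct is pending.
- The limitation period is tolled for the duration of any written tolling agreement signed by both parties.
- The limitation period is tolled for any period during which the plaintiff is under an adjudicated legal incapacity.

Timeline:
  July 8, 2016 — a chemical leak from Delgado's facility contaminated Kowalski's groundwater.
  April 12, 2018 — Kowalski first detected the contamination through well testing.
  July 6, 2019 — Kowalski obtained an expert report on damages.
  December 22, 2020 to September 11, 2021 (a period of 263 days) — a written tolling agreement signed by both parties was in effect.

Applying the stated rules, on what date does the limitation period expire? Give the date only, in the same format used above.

December 31, 2021

Because discovery on April 12, 2018 post-dates the July 8, 2016 act, accrual under the later-of rule falls on April 12, 2018.
The untolled deadline — 3 years after April 12, 2018 — is April 12, 2021.
The period was tolled for 263 days by the written tolling agreement (December 22, 2020 to September 11, 2021), pushing the deadline to December 31, 2021.
The other events in the timeline have no effect on the limitation period under the stated rules.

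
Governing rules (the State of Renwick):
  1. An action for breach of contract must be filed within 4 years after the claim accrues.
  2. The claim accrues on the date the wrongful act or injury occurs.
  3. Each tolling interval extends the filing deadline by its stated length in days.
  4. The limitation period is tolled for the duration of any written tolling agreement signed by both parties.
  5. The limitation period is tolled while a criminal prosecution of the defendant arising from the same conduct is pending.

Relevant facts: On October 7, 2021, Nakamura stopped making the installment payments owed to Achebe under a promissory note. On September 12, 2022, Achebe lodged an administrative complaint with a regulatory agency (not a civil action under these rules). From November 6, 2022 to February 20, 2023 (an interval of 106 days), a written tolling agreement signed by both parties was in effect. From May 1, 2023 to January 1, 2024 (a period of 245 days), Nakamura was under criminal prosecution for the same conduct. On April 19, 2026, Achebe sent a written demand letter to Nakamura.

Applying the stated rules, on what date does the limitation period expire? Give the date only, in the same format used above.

September 23, 2026

The limitation period began to run on October 7, 2021.
Adding the 4 years base period to October 7, 2021 gives a deadline of October 7, 2025, before any tolling.
The period was tolled for 106 days by the written tolling agreement (November 6, 2022 to February 20, 2023), pushing the deadline to January 21, 2026.
The pending criminal prosecution from May 1, 2023 to January 1, 2024 tolled the period for 245 days, extending the deadline to September 23, 2026.
None of the other events listed affects the running of the period under the stated rules.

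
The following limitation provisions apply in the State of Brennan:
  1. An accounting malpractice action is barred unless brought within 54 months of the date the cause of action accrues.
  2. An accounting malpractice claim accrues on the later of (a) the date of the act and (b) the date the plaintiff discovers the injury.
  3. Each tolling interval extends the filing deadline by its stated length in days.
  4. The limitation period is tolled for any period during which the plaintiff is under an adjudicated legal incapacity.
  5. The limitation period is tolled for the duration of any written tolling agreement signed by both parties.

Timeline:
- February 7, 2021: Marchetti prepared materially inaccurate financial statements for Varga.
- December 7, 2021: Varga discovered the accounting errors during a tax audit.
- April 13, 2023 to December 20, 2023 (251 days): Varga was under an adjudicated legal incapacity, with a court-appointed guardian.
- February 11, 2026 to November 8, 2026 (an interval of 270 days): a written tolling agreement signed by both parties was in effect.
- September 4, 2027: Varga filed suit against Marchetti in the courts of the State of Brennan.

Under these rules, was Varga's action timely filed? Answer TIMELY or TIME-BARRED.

Because discovery on December 7, 2021 post-dates the February 7, 2021 act, accrual under the later-of rule falls on December 7, 2021.
54 months from December 7, 2021 is June 7, 2026.
The period was tolled for 251 days by the plaintiff's legal incapacity (April 13, 2023 to December 20, 2023), pushing the deadline to February 13, 2027.
Because the written tolling agreement ran from February 11, 2026 to November 8, 2026, the deadline is extended by 270 days to November 10, 2027.
Varga filed on September 4, 2027, before the November 10, 2027 deadline, so the action is timely.

TIMELY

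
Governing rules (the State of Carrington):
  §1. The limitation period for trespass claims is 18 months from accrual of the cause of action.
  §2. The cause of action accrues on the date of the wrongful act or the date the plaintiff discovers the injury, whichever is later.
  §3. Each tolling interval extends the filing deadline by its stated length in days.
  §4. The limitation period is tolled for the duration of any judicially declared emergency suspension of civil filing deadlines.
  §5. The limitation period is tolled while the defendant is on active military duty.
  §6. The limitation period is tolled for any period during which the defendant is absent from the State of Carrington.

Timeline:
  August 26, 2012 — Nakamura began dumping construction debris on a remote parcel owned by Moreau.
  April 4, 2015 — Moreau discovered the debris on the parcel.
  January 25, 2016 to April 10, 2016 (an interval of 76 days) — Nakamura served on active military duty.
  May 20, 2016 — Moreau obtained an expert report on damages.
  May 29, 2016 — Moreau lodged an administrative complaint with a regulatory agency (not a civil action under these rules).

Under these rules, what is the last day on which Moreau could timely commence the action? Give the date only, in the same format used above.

December 19, 2016

The claim accrued on April 4, 2015 — the later of the August 26, 2012 act and the April 4, 2015 discovery.
The untolled deadline — 18 months after April 4, 2015 — is October 4, 2016.
The period was tolled for 76 days by the defendant's active military service (January 25, 2016 to April 10, 2016), pushing the deadline to December 19, 2016.
None of the other events listed affects the running of the period under the stated rules.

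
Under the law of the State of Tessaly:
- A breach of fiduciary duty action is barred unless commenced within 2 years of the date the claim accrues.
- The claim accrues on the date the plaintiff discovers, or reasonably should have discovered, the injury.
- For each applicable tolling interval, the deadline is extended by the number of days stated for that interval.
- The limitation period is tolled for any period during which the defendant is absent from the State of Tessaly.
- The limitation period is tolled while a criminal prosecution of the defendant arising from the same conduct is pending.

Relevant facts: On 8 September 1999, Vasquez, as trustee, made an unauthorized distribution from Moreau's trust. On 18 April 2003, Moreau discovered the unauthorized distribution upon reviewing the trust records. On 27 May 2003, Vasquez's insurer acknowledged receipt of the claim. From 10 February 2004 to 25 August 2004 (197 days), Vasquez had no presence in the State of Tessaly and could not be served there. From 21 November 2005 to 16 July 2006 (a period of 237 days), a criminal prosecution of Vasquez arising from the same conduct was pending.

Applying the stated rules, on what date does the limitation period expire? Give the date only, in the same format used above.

1 November 2005

Accrual is tied to discovery, so the period began on 18 April 2003 rather than on 8 September 1999 when the act occurred.
Adding the 2 years base period to 18 April 2003 gives a deadline of 18 April 2005, before any tolling.
Because the defendant's absence from the jurisdiction ran from 10 February 2004 to 25 August 2004, the deadline is extended by 197 days to 1 November 2005.
The pending criminal prosecution from 21 November 2005 to 16 July 2006 began after the period had already run on 1 November 2005, so it has no tolling effect.
None of the other events listed affects the running of the period under the stated rules.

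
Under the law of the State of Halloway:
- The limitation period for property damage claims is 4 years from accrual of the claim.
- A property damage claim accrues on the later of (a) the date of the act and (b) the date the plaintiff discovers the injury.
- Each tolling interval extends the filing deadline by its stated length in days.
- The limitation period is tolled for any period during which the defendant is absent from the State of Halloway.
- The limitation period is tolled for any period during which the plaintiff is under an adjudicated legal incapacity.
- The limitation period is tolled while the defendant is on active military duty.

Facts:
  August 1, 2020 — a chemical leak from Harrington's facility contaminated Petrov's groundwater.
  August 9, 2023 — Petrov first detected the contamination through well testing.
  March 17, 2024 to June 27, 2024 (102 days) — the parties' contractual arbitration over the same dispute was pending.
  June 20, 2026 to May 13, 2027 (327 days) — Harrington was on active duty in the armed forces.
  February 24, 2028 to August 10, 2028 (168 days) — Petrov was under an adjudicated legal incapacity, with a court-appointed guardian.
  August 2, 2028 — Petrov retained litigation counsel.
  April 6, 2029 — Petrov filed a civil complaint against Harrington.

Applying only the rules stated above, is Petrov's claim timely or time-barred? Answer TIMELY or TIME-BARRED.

TIME-BARRED

Because discovery on August 9, 2023 post-dates the August 1, 2020 act, accrual under the later-of rule falls on August 9, 2023.
4 years from August 9, 2023 is August 9, 2027.
The period was tolled for 327 days by the defendant's active military service (June 20, 2026 to May 13, 2027), pushing the deadline to July 1, 2028.
The period was tolled for 168 days by the plaintiff's legal incapacity (February 24, 2028 to August 10, 2028), pushing the deadline to December 16, 2028.
Although a pending arbitration ran from March 17, 2024 to June 27, 2024, the stated rules do not make that a tolling event, so it is disregarded.
None of the other events listed affects the running of the period under the stated rules.
Filing on April 6, 2029 missed the December 16, 2028 deadline — the action is time-barred.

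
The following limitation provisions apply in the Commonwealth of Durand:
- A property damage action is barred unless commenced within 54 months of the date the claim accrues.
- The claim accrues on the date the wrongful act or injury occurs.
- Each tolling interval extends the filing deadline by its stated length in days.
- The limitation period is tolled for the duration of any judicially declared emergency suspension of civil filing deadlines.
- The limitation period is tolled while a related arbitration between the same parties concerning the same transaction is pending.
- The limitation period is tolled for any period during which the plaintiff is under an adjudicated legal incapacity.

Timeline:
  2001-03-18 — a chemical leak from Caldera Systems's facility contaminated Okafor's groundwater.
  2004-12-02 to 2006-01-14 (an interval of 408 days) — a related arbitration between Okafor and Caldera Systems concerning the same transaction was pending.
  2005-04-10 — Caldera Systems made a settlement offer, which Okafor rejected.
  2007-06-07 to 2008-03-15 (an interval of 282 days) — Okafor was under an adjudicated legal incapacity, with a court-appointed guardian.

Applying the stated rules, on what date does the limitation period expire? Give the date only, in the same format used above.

The claim accrued on 2001-03-18, the date of the act.
Adding the 54 months base period to 2001-03-18 gives a deadline of 2005-09-18, before any tolling.
Because the pending related arbitration ran from 2004-12-02 to 2006-01-14, the deadline is extended by 408 days to 2006-10-31.
The plaintiff's legal incapacity from 2007-06-07 to 2008-03-15 began after the period had already run on 2006-10-31, so it has no tolling effect.
None of the other events listed affects the running of the period under the stated rules.

2006-10-31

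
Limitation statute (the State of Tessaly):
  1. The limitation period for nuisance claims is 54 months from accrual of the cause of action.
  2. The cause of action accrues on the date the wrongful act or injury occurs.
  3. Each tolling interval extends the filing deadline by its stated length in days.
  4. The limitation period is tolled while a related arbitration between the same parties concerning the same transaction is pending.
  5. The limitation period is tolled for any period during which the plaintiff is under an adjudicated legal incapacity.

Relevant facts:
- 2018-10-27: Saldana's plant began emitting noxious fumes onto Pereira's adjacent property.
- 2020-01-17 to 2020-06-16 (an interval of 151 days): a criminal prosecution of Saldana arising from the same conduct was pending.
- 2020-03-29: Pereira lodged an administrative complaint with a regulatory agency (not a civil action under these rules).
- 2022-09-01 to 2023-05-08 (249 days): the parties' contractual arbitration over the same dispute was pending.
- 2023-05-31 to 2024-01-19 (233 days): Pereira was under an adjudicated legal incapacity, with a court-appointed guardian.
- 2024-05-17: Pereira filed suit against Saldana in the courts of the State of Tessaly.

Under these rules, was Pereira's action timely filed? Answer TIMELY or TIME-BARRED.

TIMELY

The limitation period began to run on 2018-10-27.
Adding the 54 months base period to 2018-10-27 gives a deadline of 2023-04-27, before any tolling.
The period was tolled for 249 days by the pending related arbitration (2022-09-01 to 2023-05-08), pushing the deadline to 2024-01-01.
The plaintiff's legal incapacity from 2023-05-31 to 2024-01-19 tolled the period for 233 days, extending the deadline to 2024-08-21.
No stated provision tolls the period for a criminal prosecution, so the interval from 2020-01-17 to 2020-06-16 has no effect on the deadline.
None of the other events listed affects the running of the period under the stated rules.
The 2024-05-17 filing precedes the 2024-08-21 deadline; the claim is timely.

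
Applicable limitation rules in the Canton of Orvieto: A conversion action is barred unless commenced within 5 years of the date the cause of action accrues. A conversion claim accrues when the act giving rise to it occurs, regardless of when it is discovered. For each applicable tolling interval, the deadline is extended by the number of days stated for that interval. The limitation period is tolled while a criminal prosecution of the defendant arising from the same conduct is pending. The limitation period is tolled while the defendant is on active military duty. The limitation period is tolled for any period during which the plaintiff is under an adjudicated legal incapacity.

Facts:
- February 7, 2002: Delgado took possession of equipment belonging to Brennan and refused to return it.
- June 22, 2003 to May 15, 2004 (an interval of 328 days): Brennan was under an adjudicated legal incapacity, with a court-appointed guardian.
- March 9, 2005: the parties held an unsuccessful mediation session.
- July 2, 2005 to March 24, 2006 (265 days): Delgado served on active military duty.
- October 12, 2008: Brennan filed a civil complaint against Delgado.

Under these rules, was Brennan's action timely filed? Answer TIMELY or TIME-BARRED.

TIME-BARRED

The limitation period began to run on February 7, 2002.
The untolled deadline — 5 years after February 7, 2002 — is February 7, 2007.
The plaintiff's legal incapacity from June 22, 2003 to May 15, 2004 tolled the period for 328 days, extending the deadline to January 1, 2008.
The period was tolled for 265 days by the defendant's active military service (July 2, 2005 to March 24, 2006), pushing the deadline to September 22, 2008.
Nothing else in the chronology tolls or restarts the period.
The October 12, 2008 filing falls after the September 22, 2008 deadline; the claim is time-barred.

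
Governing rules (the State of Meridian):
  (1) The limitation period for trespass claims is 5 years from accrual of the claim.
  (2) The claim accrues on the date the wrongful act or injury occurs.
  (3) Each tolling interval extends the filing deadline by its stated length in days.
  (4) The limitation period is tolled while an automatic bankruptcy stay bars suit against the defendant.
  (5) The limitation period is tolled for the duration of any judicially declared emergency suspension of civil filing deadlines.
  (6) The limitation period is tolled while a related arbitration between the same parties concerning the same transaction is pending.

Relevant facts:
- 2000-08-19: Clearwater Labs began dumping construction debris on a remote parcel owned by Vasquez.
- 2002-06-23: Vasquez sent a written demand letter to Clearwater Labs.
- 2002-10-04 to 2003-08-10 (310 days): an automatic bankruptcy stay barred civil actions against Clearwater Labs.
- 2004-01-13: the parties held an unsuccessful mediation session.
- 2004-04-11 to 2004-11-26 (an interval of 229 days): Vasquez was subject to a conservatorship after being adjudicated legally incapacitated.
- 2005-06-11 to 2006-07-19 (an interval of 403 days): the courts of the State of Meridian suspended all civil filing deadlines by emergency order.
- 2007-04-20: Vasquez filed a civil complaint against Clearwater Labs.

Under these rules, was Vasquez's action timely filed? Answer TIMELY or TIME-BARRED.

TIMELY

The limitation period began to run on 2000-08-19.
5 years from 2000-08-19 is 2005-08-19.
The period was tolled for 310 days by the automatic bankruptcy stay (2002-10-04 to 2003-08-10), pushing the deadline to 2006-06-25.
Because the emergency suspension of filing deadlines ran from 2005-06-11 to 2006-07-19, the deadline is extended by 403 days to 2007-08-02.
Although the plaintiff's incapacity ran from 2004-04-11 to 2004-11-26, the stated rules do not make that a tolling event, so it is disregarded.
None of the other events listed affects the running of the period under the stated rules.
The 2007-04-20 filing precedes the 2007-08-02 deadline; the claim is timely.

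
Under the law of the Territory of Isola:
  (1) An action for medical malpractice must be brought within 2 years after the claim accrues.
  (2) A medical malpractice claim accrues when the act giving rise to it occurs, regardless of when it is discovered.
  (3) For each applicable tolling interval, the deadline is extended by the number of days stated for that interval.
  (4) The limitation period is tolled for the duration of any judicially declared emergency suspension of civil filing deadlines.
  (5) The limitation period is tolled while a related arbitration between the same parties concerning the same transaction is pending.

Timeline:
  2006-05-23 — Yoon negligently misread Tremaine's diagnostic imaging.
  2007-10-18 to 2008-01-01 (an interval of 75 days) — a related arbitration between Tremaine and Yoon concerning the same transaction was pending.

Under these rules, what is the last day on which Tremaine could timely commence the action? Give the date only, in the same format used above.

The claim accrued on 2006-05-23, the date of the act.
The untolled deadline — 2 years after 2006-05-23 — is 2008-05-23.
The period was tolled for 75 days by the pending related arbitration (2007-10-18 to 2008-01-01), pushing the deadline to 2008-08-06.

2008-08-06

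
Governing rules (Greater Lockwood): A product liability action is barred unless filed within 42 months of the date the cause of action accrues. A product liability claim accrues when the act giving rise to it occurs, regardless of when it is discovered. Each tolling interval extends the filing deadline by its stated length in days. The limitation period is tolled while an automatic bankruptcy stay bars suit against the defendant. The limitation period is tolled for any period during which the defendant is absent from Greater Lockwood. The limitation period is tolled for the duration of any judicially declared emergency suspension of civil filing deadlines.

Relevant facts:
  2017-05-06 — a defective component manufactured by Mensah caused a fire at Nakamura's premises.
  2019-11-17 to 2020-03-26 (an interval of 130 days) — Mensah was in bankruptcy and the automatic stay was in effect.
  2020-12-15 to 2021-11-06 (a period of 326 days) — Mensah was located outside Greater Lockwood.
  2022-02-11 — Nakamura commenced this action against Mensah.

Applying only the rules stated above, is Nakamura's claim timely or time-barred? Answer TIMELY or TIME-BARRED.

TIME-BARRED

The claim accrued on 2017-05-06, when the wrongful act occurred.
Adding the 42 months base period to 2017-05-06 gives a deadline of 2020-11-06, before any tolling.
The automatic bankruptcy stay from 2019-11-17 to 2020-03-26 tolled the period for 130 days, extending the deadline to 2021-03-16.
Because the defendant's absence from the jurisdiction ran from 2020-12-15 to 2021-11-06, the deadline is extended by 326 days to 2022-02-05.
The 2022-02-11 filing falls after the 2022-02-05 deadline; the claim is time-barred.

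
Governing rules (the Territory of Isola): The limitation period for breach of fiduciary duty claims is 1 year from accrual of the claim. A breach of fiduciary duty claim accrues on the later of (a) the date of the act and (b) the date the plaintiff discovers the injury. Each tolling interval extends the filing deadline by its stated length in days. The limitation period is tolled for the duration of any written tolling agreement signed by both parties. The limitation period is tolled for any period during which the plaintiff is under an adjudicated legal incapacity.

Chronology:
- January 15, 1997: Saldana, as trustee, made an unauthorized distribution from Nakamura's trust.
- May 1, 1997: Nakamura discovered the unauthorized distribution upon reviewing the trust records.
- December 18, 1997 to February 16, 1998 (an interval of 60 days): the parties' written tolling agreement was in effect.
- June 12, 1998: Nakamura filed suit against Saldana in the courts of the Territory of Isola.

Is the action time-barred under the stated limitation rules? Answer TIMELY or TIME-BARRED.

TIMELY

Taking the later of the act (January 15, 1997) and discovery (May 1, 1997), the claim accrued on May 1, 1997.
The untolled deadline — 1 year after May 1, 1997 — is May 1, 1998.
Because the written tolling agreement ran from December 18, 1997 to February 16, 1998, the deadline is extended by 60 days to June 30, 1998.
Filing on June 12, 1998 beat the June 30, 1998 deadline — the action is timely.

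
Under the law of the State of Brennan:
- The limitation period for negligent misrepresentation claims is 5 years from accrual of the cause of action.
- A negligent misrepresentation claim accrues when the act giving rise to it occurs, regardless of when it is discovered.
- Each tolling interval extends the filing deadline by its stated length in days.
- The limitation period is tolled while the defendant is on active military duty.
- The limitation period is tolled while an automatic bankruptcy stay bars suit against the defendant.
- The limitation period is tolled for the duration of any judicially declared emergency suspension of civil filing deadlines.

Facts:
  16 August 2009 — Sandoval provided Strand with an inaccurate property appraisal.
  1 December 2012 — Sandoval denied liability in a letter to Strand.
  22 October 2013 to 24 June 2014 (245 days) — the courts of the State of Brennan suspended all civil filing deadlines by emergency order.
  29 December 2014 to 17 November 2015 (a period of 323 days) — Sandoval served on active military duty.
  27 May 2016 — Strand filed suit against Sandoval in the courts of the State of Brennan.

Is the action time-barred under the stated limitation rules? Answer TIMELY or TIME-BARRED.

TIME-BARRED

The limitation period began to run on 16 August 2009.
5 years from 16 August 2009 is 16 August 2014.
Because the emergency suspension of filing deadlines ran from 22 October 2013 to 24 June 2014, the deadline is extended by 245 days to 18 April 2015.
The period was tolled for 323 days by the defendant's active military service (29 December 2014 to 17 November 2015), pushing the deadline to 6 March 2016.
The other events in the timeline have no effect on the limitation period under the stated rules.
Filing on 27 May 2016 missed the 6 March 2016 deadline — the action is time-barred.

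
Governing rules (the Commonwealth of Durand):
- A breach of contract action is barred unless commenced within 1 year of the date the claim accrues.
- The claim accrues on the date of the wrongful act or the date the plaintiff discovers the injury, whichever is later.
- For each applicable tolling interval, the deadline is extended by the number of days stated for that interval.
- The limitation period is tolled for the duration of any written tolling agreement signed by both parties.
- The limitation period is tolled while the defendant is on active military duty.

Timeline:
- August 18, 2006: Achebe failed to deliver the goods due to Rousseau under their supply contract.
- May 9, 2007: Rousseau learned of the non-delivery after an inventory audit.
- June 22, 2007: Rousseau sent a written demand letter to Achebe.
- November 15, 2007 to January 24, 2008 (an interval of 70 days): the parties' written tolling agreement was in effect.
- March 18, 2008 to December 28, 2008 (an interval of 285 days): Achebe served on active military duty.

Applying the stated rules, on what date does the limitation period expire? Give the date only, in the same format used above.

Taking the later of the act (August 18, 2006) and discovery (May 9, 2007), the claim accrued on May 9, 2007.
The untolled deadline — 1 year after May 9, 2007 — is May 9, 2008.
Because the written tolling agreement ran from November 15, 2007 to January 24, 2008, the deadline is extended by 70 days to July 18, 2008.
Because the defendant's active military service ran from March 18, 2008 to December 28, 2008, the deadline is extended by 285 days to April 29, 2009.
None of the other events listed affects the running of the period under the stated rules.

April 29, 2009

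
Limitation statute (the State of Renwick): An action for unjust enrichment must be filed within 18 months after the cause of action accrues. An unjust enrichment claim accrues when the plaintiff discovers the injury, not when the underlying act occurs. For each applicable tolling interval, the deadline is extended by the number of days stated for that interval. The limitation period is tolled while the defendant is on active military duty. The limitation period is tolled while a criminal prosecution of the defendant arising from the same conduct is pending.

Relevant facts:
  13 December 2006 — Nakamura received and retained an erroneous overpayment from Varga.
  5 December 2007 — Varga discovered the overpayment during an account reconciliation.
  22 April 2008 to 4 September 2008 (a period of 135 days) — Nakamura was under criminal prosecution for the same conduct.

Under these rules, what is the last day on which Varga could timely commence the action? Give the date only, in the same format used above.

Accrual is tied to discovery, so the period began on 5 December 2007 rather than on 13 December 2006 when the act occurred.
The untolled deadline — 18 months after 5 December 2007 — is 5 June 2009.
Because the pending criminal prosecution ran from 22 April 2008 to 4 September 2008, the deadline is extended by 135 days to 18 October 2009.

18 October 2009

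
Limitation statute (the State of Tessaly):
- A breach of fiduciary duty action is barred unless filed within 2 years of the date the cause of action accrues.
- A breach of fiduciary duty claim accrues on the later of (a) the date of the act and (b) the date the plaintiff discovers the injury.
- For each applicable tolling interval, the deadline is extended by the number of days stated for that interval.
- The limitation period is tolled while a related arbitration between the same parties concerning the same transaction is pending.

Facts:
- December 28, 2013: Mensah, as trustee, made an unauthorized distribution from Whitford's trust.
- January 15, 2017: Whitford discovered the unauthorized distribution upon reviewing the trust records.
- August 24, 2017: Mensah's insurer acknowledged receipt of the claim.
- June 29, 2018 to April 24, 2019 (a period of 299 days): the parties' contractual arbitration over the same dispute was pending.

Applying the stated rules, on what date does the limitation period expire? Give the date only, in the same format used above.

The claim accrued on January 15, 2017 — the later of the December 28, 2013 act and the January 15, 2017 discovery.
Adding the 2 years base period to January 15, 2017 gives a deadline of January 15, 2019, before any tolling.
The period was tolled for 299 days by the pending related arbitration (June 29, 2018 to April 24, 2019), pushing the deadline to November 10, 2019.
The other events in the timeline have no effect on the limitation period under the stated rules.

November 10, 2019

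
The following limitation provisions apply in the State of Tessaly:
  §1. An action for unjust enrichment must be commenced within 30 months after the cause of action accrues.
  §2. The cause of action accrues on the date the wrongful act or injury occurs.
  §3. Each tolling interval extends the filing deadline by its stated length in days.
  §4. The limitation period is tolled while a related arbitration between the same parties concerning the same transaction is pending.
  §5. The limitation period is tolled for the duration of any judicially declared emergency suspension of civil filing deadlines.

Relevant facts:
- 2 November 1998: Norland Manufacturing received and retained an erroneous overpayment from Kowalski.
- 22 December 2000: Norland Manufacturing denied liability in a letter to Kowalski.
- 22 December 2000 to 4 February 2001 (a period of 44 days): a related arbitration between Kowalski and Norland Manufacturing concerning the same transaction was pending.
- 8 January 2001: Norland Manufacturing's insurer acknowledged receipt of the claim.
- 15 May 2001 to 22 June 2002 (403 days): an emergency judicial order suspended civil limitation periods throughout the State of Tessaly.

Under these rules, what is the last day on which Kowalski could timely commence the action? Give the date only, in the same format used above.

The cause of action accrued on 2 November 1998, the date of the act.
30 months from 2 November 1998 is 2 May 2001.
The pending related arbitration from 22 December 2000 to 4 February 2001 tolled the period for 44 days, extending the deadline to 15 June 2001.
The period was tolled for 403 days by the emergency suspension of filing deadlines (15 May 2001 to 22 June 2002), pushing the deadline to 23 July 2002.
Nothing else in the chronology tolls or restarts the period.

23 July 2002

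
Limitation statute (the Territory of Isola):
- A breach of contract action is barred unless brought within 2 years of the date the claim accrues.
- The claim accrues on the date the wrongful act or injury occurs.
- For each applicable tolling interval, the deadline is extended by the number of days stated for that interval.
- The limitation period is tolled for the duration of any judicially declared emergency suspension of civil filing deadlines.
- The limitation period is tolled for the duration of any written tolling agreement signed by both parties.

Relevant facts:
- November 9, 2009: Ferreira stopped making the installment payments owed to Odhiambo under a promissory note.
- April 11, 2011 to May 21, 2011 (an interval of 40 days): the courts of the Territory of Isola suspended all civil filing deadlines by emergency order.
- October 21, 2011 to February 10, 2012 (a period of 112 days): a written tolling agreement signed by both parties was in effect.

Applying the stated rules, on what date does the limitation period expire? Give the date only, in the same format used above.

April 9, 2012

The claim accrued on November 9, 2009, the date of the act.
2 years from November 9, 2009 is November 9, 2011.
The emergency suspension of filing deadlines from April 11, 2011 to May 21, 2011 tolled the period for 40 days, extending the deadline to December 19, 2011.
The period was tolled for 112 days by the written tolling agreement (October 21, 2011 to February 10, 2012), pushing the deadline to April 9, 2012.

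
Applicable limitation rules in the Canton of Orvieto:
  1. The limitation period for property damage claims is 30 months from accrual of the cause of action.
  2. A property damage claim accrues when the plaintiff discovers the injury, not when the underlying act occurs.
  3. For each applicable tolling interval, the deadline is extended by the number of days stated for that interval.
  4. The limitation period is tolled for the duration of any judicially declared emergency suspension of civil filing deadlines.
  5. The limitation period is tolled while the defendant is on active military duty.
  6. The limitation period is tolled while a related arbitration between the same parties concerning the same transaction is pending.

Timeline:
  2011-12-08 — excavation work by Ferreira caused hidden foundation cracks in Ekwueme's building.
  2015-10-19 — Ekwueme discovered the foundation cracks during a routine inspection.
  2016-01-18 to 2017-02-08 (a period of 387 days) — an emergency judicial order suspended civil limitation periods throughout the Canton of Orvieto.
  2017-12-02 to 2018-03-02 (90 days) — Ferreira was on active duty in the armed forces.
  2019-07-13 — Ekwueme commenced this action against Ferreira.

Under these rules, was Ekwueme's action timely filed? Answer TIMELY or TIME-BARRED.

The claim did not accrue until Ekwueme discovered the injury on 2015-10-19; the 2011-12-08 act date does not start the clock under the stated rule.
The untolled deadline — 30 months after 2015-10-19 — is 2018-04-19.
The emergency suspension of filing deadlines from 2016-01-18 to 2017-02-08 tolled the period for 387 days, extending the deadline to 2019-05-11.
The defendant's active military service from 2017-12-02 to 2018-03-02 tolled the period for 90 days, extending the deadline to 2019-08-09.
The 2019-07-13 filing precedes the 2019-08-09 deadline; the claim is timely.

TIMELY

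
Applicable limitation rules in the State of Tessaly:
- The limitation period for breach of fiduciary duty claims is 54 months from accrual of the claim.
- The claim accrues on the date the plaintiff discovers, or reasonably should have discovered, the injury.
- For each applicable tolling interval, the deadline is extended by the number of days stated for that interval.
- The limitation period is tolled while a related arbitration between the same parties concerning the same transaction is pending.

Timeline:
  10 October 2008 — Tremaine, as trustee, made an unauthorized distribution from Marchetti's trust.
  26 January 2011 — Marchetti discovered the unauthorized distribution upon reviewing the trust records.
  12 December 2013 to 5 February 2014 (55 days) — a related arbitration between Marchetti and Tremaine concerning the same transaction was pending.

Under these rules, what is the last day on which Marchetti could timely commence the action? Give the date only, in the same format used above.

The claim did not accrue until Marchetti discovered the injury on 26 January 2011; the 10 October 2008 act date does not start the clock under the stated rule.
54 months from 26 January 2011 is 26 July 2015.
The pending related arbitration from 12 December 2013 to 5 February 2014 tolled the period for 55 days, extending the deadline to 19 September 2015.

19 September 2015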